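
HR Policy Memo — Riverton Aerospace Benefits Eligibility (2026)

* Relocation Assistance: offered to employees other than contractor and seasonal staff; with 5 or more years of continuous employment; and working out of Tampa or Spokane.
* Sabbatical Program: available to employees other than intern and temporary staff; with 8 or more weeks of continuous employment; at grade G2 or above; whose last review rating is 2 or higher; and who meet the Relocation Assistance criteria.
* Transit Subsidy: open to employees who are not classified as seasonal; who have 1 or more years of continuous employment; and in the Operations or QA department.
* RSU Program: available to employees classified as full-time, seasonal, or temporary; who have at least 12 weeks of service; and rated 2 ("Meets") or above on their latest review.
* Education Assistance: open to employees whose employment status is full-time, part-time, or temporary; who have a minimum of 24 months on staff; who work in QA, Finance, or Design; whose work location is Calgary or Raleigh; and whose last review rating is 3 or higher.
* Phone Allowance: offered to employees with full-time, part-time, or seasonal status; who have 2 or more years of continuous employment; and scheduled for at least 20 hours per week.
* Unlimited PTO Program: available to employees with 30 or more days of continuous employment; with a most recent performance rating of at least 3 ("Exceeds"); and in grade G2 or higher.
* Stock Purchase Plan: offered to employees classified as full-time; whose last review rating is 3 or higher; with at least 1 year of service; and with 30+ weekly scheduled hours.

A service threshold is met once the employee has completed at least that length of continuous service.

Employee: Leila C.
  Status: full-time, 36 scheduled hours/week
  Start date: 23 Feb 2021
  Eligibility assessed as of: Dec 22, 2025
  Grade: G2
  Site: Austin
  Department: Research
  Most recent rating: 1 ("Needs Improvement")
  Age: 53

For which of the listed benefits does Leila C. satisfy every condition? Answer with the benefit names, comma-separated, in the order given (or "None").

Service from 23 Feb 2021 to Dec 22, 2025: 1763 days.
Relocation Assistance — status full-time ✓ (not excluded); service 1763 days < 5 years (≈1825 days) ✗ → not eligible.
Sabbatical Program — status full-time ✓ (not excluded); service 1763 days ≥ 8 weeks (≈56 days) ✓; grade G2 ≥ G2 ✓; rating 1 < 2 ✗ → not eligible.
Transit Subsidy — status full-time ✓ (not excluded); service 1763 days ≥ 1 year (≈365 days) ✓; dept Research ✗ → not eligible.
RSU Program — status full-time ✓; service 1763 days ≥ 12 weeks (≈84 days) ✓; rating 1 < 2 ✗ → not eligible.
Education Assistance — status full-time ✓; service 1763 days ≥ 24 months (≈720 days) ✓; dept Research ✗ → not eligible.
Phone Allowance — status full-time ✓; service 1763 days ≥ 2 years (≈730 days) ✓; 36 hrs/wk ≥ 20 ✓ → eligible.
Unlimited PTO Program — service 1763 days ≥ 30 days ✓; rating 1 < 3 ✗ → not eligible.
Stock Purchase Plan — status full-time ✓; rating 1 < 3 ✗ → not eligible.

Phone Allowance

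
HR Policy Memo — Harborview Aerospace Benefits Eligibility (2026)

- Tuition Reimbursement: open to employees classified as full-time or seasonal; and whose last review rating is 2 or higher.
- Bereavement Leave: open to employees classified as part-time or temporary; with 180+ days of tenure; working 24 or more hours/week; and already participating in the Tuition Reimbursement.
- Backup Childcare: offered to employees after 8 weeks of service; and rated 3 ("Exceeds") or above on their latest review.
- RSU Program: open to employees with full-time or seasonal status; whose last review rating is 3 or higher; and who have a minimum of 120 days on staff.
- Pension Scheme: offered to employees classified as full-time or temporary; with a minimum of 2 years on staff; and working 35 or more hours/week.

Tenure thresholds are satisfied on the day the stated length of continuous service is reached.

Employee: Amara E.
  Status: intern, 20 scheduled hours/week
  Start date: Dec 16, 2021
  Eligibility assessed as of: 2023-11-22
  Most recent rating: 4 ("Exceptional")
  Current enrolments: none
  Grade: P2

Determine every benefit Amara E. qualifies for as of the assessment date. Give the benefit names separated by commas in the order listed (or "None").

Backup Childcare

Service from Dec 16, 2021 to 2023-11-22: 706 days.
Tuition Reimbursement — status intern ✗ (requires full-time or seasonal) → not eligible.
Bereavement Leave — status intern ✗ (requires part-time or temporary) → not eligible.
Backup Childcare — service 706 days ≥ 8 weeks (≈56 days) ✓; rating 4 ≥ 3 ✓ → eligible.
RSU Program — status intern ✗ (requires full-time or seasonal) → not eligible.
Pension Scheme — status intern ✗ (requires full-time or temporary) → not eligible.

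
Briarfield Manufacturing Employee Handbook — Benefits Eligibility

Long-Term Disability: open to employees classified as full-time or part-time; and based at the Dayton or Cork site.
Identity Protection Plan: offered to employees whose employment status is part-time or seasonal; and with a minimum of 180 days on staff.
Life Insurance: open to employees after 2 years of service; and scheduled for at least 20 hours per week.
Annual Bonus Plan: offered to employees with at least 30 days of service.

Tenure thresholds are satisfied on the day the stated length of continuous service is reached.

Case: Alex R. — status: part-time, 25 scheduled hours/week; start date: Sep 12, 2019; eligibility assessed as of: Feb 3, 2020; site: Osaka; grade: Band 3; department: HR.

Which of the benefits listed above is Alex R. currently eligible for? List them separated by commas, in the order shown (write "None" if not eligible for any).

Annual Bonus Plan

Service from Sep 12, 2019 to Feb 3, 2020: 144 days.
Long-Term Disability — status part-time ✓; site Osaka ✗ (not Dayton or Cork) → not eligible.
Identity Protection Plan — status part-time ✓; service 144 days < 180 days ✗ → not eligible.
Life Insurance — service 144 days < 2 years (≈730 days) ✗ → not eligible.
Annual Bonus Plan — service 144 days ≥ 30 days ✓ → eligible.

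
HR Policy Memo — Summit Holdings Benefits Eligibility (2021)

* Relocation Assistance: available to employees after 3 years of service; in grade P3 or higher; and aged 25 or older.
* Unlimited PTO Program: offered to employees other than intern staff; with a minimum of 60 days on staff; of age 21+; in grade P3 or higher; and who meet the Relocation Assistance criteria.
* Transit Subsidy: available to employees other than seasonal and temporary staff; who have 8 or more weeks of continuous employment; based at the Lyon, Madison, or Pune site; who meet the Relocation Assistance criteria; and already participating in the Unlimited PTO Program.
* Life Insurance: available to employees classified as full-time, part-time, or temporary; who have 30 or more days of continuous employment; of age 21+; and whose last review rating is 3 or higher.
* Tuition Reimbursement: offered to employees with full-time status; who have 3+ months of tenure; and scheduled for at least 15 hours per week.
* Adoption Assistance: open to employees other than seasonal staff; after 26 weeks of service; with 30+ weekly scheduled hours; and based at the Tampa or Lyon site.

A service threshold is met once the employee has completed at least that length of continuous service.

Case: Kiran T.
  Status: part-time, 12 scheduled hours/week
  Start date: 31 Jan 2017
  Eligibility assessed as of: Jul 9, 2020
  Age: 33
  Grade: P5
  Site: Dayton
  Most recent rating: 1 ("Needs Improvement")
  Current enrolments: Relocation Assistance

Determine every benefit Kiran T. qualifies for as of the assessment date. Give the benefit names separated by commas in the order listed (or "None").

Relocation Assistance, Unlimited PTO Program

Service from 31 Jan 2017 to Jul 9, 2020: 1255 days.
Relocation Assistance — service 1255 days ≥ 3 years (≈1095 days) ✓; grade P5 ≥ P3 ✓; age 33 ≥ 25 ✓ → eligible.
Unlimited PTO Program — status part-time ✓ (not excluded); service 1255 days ≥ 60 days ✓; age 33 ≥ 21 ✓; grade P5 ≥ P3 ✓; eligible for Relocation Assistance ✓ → eligible.
Transit Subsidy — status part-time ✓ (not excluded); service 1255 days ≥ 8 weeks (≈56 days) ✓; site Dayton ✗ (not Lyon, Madison, or Pune) → not eligible.
Life Insurance — status part-time ✓; service 1255 days ≥ 30 days ✓; age 33 ≥ 21 ✓; rating 1 < 3 ✗ → not eligible.
Tuition Reimbursement — status part-time ✗ (requires full-time) → not eligible.
Adoption Assistance — status part-time ✓ (not excluded); service 1255 days ≥ 26 weeks (≈182 days) ✓; 12 hrs/wk < 30 ✗ → not eligible.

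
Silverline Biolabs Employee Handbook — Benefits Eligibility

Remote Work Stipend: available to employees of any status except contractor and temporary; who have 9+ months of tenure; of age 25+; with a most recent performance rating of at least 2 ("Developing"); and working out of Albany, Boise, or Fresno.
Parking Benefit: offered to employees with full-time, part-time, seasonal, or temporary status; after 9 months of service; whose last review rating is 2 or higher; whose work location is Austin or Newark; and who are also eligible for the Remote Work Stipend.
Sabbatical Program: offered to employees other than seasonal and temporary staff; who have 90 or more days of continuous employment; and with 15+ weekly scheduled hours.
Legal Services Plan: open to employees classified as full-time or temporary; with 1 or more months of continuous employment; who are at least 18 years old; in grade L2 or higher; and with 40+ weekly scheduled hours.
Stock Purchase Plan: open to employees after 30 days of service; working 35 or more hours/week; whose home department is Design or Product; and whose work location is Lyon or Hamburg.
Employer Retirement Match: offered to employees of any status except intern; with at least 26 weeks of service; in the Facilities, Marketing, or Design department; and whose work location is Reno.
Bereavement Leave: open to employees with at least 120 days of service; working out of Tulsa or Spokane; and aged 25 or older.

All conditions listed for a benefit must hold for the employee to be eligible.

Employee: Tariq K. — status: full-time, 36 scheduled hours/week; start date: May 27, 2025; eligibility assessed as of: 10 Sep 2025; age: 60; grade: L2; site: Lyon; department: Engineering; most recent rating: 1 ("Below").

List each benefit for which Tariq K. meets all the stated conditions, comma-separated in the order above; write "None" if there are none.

Service from May 27, 2025 to 10 Sep 2025: 106 days.
Remote Work Stipend — status full-time ✓ (not excluded); service 106 days < 9 months (≈270 days) ✗ → not eligible.
Parking Benefit — status full-time ✓; service 106 days < 9 months (≈270 days) ✗ → not eligible.
Sabbatical Program — status full-time ✓ (not excluded); service 106 days ≥ 90 days ✓; 36 hrs/wk ≥ 15 ✓ → eligible.
Legal Services Plan — status full-time ✓; service 106 days ≥ 1 month (≈30 days) ✓; age 60 ≥ 18 ✓; grade L2 ≥ L2 ✓; 36 hrs/wk < 40 ✗ → not eligible.
Stock Purchase Plan — service 106 days ≥ 30 days ✓; 36 hrs/wk ≥ 35 ✓; dept Engineering ✗ → not eligible.
Employer Retirement Match — status full-time ✓ (not excluded); service 106 days < 26 weeks (≈182 days) ✗ → not eligible.
Bereavement Leave — service 106 days < 120 days ✗ → not eligible.

Sabbatical Program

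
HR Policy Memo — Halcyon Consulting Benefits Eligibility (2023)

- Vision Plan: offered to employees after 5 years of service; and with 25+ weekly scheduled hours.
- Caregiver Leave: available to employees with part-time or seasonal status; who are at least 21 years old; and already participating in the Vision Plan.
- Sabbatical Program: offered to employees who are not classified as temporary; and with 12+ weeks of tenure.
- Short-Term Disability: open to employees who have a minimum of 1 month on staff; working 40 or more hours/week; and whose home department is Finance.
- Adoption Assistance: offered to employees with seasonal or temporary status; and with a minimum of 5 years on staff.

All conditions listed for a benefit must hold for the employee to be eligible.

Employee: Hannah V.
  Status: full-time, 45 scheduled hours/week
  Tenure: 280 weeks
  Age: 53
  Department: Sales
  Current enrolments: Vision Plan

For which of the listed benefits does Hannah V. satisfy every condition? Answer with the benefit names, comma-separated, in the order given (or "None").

Vision Plan — service 280 weeks ≥ 5 years (≈1825 days) ✓; 45 hrs/wk ≥ 25 ✓ → eligible.
Caregiver Leave — status full-time ✗ (requires part-time or seasonal) → not eligible.
Sabbatical Program — status full-time ✓ (not excluded); service 280 weeks ≥ 12 weeks ✓ → eligible.
Short-Term Disability — service 280 weeks ≥ 1 month (≈30 days) ✓; 45 hrs/wk ≥ 40 ✓; dept Sales ✗ → not eligible.
Adoption Assistance — status full-time ✗ (requires seasonal or temporary) → not eligible.

Vision Plan, Sabbatical Program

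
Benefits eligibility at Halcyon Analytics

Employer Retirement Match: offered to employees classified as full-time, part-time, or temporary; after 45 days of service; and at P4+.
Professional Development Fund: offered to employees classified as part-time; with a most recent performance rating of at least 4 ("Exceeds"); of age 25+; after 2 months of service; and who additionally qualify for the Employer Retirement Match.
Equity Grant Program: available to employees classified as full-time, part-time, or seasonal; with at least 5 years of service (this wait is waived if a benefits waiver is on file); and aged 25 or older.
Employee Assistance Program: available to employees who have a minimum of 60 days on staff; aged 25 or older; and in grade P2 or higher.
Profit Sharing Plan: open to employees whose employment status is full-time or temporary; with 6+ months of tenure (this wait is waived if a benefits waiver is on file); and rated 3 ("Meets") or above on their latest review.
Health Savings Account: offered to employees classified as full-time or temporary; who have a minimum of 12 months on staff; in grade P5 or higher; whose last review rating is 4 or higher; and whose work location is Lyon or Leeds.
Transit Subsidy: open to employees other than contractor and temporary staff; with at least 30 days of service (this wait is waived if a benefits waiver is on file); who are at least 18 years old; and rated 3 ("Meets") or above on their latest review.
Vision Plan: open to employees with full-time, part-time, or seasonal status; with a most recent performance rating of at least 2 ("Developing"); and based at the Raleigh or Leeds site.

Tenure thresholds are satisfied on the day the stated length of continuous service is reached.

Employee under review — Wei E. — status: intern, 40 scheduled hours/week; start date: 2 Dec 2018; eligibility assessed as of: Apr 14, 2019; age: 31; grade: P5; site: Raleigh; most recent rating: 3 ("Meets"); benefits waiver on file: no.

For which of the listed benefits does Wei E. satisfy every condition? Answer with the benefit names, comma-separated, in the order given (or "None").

Service from 2 Dec 2018 to Apr 14, 2019: 133 days.
Employer Retirement Match — status intern ✗ (requires full-time, part-time, or temporary) → not eligible.
Professional Development Fund — status intern ✗ (requires part-time) → not eligible.
Equity Grant Program — status intern ✗ (requires full-time, part-time, or seasonal) → not eligible.
Employee Assistance Program — service 133 days ≥ 60 days ✓; age 31 ≥ 25 ✓; grade P5 ≥ P2 ✓ → eligible.
Profit Sharing Plan — status intern ✗ (requires full-time or temporary) → not eligible.
Health Savings Account — status intern ✗ (requires full-time or temporary) → not eligible.
Transit Subsidy — status intern ✓ (not excluded); no waiver, service 133 days ≥ 30 days ✓; age 31 ≥ 18 ✓; rating 3 ≥ 3 ✓ → eligible.
Vision Plan — status intern ✗ (requires full-time, part-time, or seasonal) → not eligible.

Employee Assistance Program, Transit Subsidy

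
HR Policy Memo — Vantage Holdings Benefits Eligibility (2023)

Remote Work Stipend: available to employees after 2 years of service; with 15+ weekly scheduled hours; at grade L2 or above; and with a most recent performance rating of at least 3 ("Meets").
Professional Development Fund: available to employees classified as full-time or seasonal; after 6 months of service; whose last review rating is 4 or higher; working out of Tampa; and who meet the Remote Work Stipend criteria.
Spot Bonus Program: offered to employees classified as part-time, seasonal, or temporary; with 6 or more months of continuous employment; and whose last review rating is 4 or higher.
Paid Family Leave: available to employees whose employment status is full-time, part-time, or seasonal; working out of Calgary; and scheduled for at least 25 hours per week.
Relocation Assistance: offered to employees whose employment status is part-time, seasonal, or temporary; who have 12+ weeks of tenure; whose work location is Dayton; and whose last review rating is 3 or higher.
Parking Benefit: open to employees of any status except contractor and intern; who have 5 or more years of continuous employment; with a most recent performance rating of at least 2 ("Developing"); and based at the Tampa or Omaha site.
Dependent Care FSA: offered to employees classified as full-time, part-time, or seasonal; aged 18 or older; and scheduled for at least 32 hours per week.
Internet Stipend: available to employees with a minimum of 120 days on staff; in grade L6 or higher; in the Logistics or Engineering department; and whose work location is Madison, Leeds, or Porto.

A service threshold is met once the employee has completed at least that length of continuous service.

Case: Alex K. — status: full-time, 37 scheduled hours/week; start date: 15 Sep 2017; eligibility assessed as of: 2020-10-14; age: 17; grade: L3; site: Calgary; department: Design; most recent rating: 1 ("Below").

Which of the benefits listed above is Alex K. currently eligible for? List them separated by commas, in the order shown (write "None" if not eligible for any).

Paid Family Leave

Service from 15 Sep 2017 to 2020-10-14: 1125 days.
Remote Work Stipend — service 1125 days ≥ 2 years (≈730 days) ✓; 37 hrs/wk ≥ 15 ✓; grade L3 ≥ L2 ✓; rating 1 < 3 ✗ → not eligible.
Professional Development Fund — status full-time ✓; service 1125 days ≥ 6 months (≈180 days) ✓; rating 1 < 4 ✗ → not eligible.
Spot Bonus Program — status full-time ✗ (requires part-time, seasonal, or temporary) → not eligible.
Paid Family Leave — status full-time ✓; site Calgary ✓; 37 hrs/wk ≥ 25 ✓ → eligible.
Relocation Assistance — status full-time ✗ (requires part-time, seasonal, or temporary) → not eligible.
Parking Benefit — status full-time ✓ (not excluded); service 1125 days < 5 years (≈1825 days) ✗ → not eligible.
Dependent Care FSA — status full-time ✓; age 17 < 18 ✗ → not eligible.
Internet Stipend — service 1125 days ≥ 120 days ✓; grade L3 < L6 ✗ → not eligible.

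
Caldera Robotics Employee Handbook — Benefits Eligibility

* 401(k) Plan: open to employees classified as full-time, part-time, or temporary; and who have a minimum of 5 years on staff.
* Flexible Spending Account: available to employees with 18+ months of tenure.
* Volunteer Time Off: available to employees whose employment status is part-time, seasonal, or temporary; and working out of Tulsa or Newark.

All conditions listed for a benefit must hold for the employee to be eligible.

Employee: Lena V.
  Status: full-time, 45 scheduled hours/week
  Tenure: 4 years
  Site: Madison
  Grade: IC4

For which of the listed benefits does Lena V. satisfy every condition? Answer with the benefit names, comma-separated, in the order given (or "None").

401(k) Plan — status full-time ✓; service 4 years < 5 years ✗ → not eligible.
Flexible Spending Account — service 4 years ≥ 18 months (≈540 days) ✓ → eligible.
Volunteer Time Off — status full-time ✗ (requires part-time, seasonal, or temporary) → not eligible.

Flexible Spending Account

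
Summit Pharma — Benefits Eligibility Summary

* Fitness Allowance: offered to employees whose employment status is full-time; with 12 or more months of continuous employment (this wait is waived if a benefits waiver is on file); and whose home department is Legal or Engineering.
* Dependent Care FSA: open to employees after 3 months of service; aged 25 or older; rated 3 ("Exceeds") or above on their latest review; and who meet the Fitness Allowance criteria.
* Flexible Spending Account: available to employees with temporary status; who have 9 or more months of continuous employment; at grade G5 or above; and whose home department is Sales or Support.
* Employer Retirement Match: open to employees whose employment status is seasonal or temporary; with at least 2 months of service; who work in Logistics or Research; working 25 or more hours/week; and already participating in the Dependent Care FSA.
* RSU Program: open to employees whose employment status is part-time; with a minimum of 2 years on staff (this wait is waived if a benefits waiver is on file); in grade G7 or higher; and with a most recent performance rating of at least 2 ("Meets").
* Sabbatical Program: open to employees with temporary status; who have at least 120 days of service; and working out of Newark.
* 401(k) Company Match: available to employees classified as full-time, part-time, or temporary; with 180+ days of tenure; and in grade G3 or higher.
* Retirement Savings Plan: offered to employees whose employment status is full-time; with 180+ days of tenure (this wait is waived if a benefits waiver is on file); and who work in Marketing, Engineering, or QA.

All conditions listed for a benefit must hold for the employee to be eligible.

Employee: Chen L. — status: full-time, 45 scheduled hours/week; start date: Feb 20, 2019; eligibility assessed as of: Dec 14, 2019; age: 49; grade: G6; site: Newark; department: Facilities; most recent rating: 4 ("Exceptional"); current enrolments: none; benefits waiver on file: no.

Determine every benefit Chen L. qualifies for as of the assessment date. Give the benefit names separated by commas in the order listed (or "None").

Service from Feb 20, 2019 to Dec 14, 2019: 297 days.
Fitness Allowance — status full-time ✓; no waiver, service 297 days < 12 months (≈360 days) ✗ → not eligible.
Dependent Care FSA — service 297 days ≥ 3 months (≈90 days) ✓; age 49 ≥ 25 ✓; rating 4 ≥ 3 ✓; not eligible for Fitness Allowance ✗ → not eligible.
Flexible Spending Account — status full-time ✗ (requires temporary) → not eligible.
Employer Retirement Match — status full-time ✗ (requires seasonal or temporary) → not eligible.
RSU Program — status full-time ✗ (requires part-time) → not eligible.
Sabbatical Program — status full-time ✗ (requires temporary) → not eligible.
401(k) Company Match — status full-time ✓; service 297 days ≥ 180 days ✓; grade G6 ≥ G3 ✓ → eligible.
Retirement Savings Plan — status full-time ✓; no waiver, service 297 days ≥ 180 days ✓; dept Facilities ✗ → not eligible.

401(k) Company Match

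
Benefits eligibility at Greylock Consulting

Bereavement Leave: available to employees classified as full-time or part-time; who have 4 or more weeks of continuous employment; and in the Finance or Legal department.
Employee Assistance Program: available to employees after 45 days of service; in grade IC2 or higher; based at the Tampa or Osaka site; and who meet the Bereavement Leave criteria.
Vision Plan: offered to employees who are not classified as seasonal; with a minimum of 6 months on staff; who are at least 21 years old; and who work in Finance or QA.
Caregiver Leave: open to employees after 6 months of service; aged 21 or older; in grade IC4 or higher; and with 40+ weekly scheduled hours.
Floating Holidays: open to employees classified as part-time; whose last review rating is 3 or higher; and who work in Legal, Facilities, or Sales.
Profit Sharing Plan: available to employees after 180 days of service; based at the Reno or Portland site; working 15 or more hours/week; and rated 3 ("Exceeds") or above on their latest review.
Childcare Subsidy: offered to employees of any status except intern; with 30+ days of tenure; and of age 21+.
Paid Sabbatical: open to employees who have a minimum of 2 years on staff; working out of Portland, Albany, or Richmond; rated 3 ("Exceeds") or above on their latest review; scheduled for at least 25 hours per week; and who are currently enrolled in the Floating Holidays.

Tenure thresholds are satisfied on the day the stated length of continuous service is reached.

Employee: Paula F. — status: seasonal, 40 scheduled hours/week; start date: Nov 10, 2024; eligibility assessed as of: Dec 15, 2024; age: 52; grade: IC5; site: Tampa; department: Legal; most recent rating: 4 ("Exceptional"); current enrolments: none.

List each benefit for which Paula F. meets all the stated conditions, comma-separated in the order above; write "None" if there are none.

Childcare Subsidy

Service from Nov 10, 2024 to Dec 15, 2024: 35 days.
Bereavement Leave — status seasonal ✗ (requires full-time or part-time) → not eligible.
Employee Assistance Program — service 35 days < 45 days ✗ → not eligible.
Vision Plan — status seasonal ✗ (excluded) → not eligible.
Caregiver Leave — service 35 days < 6 months (≈180 days) ✗ → not eligible.
Floating Holidays — status seasonal ✗ (requires part-time) → not eligible.
Profit Sharing Plan — service 35 days < 180 days ✗ → not eligible.
Childcare Subsidy — status seasonal ✓ (not excluded); service 35 days ≥ 30 days ✓; age 52 ≥ 21 ✓ → eligible.
Paid Sabbatical — service 35 days < 2 years (≈730 days) ✗ → not eligible.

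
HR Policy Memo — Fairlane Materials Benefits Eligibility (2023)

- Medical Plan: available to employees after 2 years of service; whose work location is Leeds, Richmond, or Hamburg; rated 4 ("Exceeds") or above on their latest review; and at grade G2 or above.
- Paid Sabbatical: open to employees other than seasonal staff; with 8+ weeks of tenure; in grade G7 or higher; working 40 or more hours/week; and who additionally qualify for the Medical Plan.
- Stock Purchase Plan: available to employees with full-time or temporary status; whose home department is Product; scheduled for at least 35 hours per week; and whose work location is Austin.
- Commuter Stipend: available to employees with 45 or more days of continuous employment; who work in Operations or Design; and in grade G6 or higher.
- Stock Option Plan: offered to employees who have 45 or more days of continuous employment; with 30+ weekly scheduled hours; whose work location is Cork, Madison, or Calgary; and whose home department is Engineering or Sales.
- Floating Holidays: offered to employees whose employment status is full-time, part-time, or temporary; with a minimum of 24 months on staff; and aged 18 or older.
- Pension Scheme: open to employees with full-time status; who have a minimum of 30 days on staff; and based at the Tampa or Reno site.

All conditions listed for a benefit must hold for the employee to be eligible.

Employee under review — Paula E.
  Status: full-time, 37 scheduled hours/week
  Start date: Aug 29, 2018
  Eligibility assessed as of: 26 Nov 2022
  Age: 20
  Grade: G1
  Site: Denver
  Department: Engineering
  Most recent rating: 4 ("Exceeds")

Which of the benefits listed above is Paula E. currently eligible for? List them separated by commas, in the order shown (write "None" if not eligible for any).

Floating Holidays

Service from Aug 29, 2018 to 26 Nov 2022: 1550 days.
Medical Plan — service 1550 days ≥ 2 years (≈730 days) ✓; site Denver ✗ (not Leeds, Richmond, or Hamburg) → not eligible.
Paid Sabbatical — status full-time ✓ (not excluded); service 1550 days ≥ 8 weeks (≈56 days) ✓; grade G1 < G7 ✗ → not eligible.
Stock Purchase Plan — status full-time ✓; dept Engineering ✗ → not eligible.
Commuter Stipend — service 1550 days ≥ 45 days ✓; dept Engineering ✗ → not eligible.
Stock Option Plan — service 1550 days ≥ 45 days ✓; 37 hrs/wk ≥ 30 ✓; site Denver ✗ (not Cork, Madison, or Calgary) → not eligible.
Floating Holidays — status full-time ✓; service 1550 days ≥ 24 months (≈720 days) ✓; age 20 ≥ 18 ✓ → eligible.
Pension Scheme — status full-time ✓; service 1550 days ≥ 30 days ✓; site Denver ✗ (not Tampa or Reno) → not eligible.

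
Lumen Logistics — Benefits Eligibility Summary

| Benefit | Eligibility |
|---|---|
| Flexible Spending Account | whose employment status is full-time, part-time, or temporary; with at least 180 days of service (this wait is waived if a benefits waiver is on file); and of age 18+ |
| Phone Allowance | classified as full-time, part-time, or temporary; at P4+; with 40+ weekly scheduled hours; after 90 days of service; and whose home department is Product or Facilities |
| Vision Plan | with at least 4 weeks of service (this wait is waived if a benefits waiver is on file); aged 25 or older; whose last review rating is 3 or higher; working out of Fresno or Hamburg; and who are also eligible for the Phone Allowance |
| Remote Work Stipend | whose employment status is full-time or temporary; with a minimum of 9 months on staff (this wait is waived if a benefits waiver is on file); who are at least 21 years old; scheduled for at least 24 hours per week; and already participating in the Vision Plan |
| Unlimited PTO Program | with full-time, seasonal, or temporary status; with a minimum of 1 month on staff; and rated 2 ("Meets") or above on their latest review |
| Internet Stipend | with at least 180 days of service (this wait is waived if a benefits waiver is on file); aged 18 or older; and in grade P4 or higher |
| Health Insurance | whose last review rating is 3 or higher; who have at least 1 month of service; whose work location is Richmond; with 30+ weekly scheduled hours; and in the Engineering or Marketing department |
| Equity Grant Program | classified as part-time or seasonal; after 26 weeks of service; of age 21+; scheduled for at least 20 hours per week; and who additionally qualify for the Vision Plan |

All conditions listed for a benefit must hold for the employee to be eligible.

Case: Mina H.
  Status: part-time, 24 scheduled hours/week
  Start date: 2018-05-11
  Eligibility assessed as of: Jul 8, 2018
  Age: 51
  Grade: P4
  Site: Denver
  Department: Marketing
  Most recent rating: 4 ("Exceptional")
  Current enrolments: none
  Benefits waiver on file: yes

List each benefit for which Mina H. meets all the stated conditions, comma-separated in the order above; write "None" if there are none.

Service from 2018-05-11 to Jul 8, 2018: 58 days.
Flexible Spending Account — status part-time ✓; benefits waiver on file ✓; age 51 ≥ 18 ✓ → eligible.
Phone Allowance — status part-time ✓; grade P4 ≥ P4 ✓; 24 hrs/wk < 40 ✗ → not eligible.
Vision Plan — benefits waiver on file ✓; age 51 ≥ 25 ✓; rating 4 ≥ 3 ✓; site Denver ✗ (not Fresno or Hamburg) → not eligible.
Remote Work Stipend — status part-time ✗ (requires full-time or temporary) → not eligible.
Unlimited PTO Program — status part-time ✗ (requires full-time, seasonal, or temporary) → not eligible.
Internet Stipend — benefits waiver on file ✓; age 51 ≥ 18 ✓; grade P4 ≥ P4 ✓ → eligible.
Health Insurance — rating 4 ≥ 3 ✓; service 58 days ≥ 1 month (≈30 days) ✓; site Denver ✗ (not Richmond) → not eligible.
Equity Grant Program — status part-time ✓; service 58 days < 26 weeks (≈182 days) ✗ → not eligible.

Flexible Spending Account, Internet Stipend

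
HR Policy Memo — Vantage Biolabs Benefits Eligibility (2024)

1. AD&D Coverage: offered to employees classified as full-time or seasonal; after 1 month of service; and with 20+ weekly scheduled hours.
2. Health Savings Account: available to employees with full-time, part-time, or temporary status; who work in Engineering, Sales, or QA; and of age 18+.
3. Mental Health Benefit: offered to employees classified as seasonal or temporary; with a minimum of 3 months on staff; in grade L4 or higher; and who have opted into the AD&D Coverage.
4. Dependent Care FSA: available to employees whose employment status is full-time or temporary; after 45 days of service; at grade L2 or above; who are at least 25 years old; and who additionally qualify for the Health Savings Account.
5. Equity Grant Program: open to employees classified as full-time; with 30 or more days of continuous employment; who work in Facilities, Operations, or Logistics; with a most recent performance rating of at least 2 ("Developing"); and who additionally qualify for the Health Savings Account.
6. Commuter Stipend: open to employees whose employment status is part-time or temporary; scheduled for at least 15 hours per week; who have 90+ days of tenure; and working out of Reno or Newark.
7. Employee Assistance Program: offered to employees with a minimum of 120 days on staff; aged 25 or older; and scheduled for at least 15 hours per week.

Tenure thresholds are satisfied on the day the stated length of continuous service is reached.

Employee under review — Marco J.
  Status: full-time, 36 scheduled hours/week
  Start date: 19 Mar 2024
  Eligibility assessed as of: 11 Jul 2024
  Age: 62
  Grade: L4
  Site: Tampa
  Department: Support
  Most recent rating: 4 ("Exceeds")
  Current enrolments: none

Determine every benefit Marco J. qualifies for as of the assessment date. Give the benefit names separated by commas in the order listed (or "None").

AD&D Coverage

Service from 19 Mar 2024 to 11 Jul 2024: 114 days.
AD&D Coverage — status full-time ✓; service 114 days ≥ 1 month (≈30 days) ✓; 36 hrs/wk ≥ 20 ✓ → eligible.
Health Savings Account — status full-time ✓; dept Support ✗ → not eligible.
Mental Health Benefit — status full-time ✗ (requires seasonal or temporary) → not eligible.
Dependent Care FSA — status full-time ✓; service 114 days ≥ 45 days ✓; grade L4 ≥ L2 ✓; age 62 ≥ 25 ✓; not eligible for Health Savings Account ✗ → not eligible.
Equity Grant Program — status full-time ✓; service 114 days ≥ 30 days ✓; dept Support ✗ → not eligible.
Commuter Stipend — status full-time ✗ (requires part-time or temporary) → not eligible.
Employee Assistance Program — service 114 days < 120 days ✗ → not eligible.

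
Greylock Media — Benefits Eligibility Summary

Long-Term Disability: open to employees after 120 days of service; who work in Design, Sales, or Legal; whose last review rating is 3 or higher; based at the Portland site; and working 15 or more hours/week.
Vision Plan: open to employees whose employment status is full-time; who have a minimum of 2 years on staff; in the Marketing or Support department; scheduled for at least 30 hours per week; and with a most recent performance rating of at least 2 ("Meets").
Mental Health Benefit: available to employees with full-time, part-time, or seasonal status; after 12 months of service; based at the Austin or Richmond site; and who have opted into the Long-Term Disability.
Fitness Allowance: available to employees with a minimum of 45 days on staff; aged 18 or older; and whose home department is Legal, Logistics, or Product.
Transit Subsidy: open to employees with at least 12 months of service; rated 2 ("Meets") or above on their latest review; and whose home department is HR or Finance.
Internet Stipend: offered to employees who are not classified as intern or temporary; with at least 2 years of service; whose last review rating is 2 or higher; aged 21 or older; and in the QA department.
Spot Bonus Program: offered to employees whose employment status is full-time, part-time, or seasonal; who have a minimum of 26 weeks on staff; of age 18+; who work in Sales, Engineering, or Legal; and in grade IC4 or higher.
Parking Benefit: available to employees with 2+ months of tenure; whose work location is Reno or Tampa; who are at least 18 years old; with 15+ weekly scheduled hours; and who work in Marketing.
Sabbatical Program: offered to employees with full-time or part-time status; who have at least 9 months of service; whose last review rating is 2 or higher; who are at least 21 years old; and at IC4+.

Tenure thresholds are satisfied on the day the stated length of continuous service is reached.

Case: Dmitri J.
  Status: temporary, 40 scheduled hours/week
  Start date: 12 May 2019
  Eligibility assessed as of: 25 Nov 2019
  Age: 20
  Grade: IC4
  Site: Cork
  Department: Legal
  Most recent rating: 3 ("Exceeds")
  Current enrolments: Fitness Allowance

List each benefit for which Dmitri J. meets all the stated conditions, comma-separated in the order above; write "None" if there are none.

Fitness Allowance

Service from 12 May 2019 to 25 Nov 2019: 197 days.
Long-Term Disability — service 197 days ≥ 120 days ✓; dept Legal ✓; rating 3 ≥ 3 ✓; site Cork ✗ (not Portland) → not eligible.
Vision Plan — status temporary ✗ (requires full-time) → not eligible.
Mental Health Benefit — status temporary ✗ (requires full-time, part-time, or seasonal) → not eligible.
Fitness Allowance — service 197 days ≥ 45 days ✓; age 20 ≥ 18 ✓; dept Legal ✓ → eligible.
Transit Subsidy — service 197 days < 12 months (≈360 days) ✗ → not eligible.
Internet Stipend — status temporary ✗ (excluded) → not eligible.
Spot Bonus Program — status temporary ✗ (requires full-time, part-time, or seasonal) → not eligible.
Parking Benefit — service 197 days ≥ 2 months (≈60 days) ✓; site Cork ✗ (not Reno or Tampa) → not eligible.
Sabbatical Program — status temporary ✗ (requires full-time or part-time) → not eligible.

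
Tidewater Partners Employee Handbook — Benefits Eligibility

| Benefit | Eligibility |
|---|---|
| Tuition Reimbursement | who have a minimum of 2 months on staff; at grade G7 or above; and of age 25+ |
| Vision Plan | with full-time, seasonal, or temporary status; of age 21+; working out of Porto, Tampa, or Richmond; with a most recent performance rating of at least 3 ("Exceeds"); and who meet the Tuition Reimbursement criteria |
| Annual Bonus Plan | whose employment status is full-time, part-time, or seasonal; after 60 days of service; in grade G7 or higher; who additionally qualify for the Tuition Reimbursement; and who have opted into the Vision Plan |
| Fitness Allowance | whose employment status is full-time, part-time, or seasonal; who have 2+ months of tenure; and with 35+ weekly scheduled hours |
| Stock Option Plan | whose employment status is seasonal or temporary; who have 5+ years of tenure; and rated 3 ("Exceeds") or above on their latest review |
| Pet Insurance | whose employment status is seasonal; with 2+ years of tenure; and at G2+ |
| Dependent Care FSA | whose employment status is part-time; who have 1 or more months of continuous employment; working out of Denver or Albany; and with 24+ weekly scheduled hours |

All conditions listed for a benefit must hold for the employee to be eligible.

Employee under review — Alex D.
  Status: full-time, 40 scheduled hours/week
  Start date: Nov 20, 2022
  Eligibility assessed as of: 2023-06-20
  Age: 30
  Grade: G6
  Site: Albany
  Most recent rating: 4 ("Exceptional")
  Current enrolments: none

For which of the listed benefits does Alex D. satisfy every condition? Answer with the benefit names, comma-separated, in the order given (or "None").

Fitness Allowance

Service from Nov 20, 2022 to 2023-06-20: 212 days.
Tuition Reimbursement — service 212 days ≥ 2 months (≈60 days) ✓; grade G6 < G7 ✗ → not eligible.
Vision Plan — status full-time ✓; age 30 ≥ 21 ✓; site Albany ✗ (not Porto, Tampa, or Richmond) → not eligible.
Annual Bonus Plan — status full-time ✓; service 212 days ≥ 60 days ✓; grade G6 < G7 ✗ → not eligible.
Fitness Allowance — status full-time ✓; service 212 days ≥ 2 months (≈60 days) ✓; 40 hrs/wk ≥ 35 ✓ → eligible.
Stock Option Plan — status full-time ✗ (requires seasonal or temporary) → not eligible.
Pet Insurance — status full-time ✗ (requires seasonal) → not eligible.
Dependent Care FSA — status full-time ✗ (requires part-time) → not eligible.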